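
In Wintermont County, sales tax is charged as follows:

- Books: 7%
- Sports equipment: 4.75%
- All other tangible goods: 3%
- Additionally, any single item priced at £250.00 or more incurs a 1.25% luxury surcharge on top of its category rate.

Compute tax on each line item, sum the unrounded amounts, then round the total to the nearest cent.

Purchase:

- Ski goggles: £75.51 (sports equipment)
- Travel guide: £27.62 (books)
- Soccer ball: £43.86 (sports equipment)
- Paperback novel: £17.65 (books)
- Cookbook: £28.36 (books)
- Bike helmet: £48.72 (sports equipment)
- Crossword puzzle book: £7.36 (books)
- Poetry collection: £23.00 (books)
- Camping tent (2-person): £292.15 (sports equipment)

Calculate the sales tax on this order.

Ski goggles £75.51: sports equipment → 4.75% → £3.586725
Travel guide £27.62: books → 7% → £1.9334
Soccer ball £43.86: sports equipment → 4.75% → £2.08335
Paperback novel £17.65: books → 7% → £1.2355
Cookbook £28.36: books → 7% → £1.9852
Bike helmet £48.72: sports equipment → 4.75% → £2.3142
Crossword puzzle book £7.36: books → 7% → £0.5152
Poetry collection £23.00: books → 7% → £1.61
Camping tent (2-person) £292.15: sports equipment → 4.75% + 1.25% surcharge = 6% → £17.529
Unrounded tax sum = £32.792575 → £32.79

£32.79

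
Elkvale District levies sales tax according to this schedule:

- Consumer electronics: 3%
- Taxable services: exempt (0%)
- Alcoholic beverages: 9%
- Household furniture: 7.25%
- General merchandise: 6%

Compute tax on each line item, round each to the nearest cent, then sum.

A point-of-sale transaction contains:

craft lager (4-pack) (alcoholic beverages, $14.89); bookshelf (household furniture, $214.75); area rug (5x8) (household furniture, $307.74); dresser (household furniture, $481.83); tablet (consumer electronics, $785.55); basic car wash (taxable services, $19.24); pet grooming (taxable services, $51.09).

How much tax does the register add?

$97.72

Craft lager (4-pack) $14.89: alcoholic beverages → 9% → $1.34
Bookshelf $214.75: household furniture → 7.25% → $15.57
Area rug (5x8) $307.74: household furniture → 7.25% → $22.31
Dresser $481.83: household furniture → 7.25% → $34.93
Tablet $785.55: consumer electronics → 3% → $23.57
Basic car wash $19.24: taxable services → 0% → $0.00
Pet grooming $51.09: taxable services → 0% → $0.00
Total tax = $1.34 + $15.57 + $22.31 + $34.93 + $23.57 = $97.72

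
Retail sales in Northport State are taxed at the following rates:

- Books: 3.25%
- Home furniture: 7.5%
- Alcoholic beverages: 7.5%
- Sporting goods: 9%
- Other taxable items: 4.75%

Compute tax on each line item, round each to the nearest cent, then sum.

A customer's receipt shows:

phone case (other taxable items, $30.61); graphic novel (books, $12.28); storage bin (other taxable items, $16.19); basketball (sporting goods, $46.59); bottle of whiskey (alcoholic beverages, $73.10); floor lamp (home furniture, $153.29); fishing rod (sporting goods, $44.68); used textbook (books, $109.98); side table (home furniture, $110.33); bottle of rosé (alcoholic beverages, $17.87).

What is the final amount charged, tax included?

Phone case $30.61: other taxable items → 4.75% → $1.45
Graphic novel $12.28: books → 3.25% → $0.40
Storage bin $16.19: other taxable items → 4.75% → $0.77
Basketball $46.59: sporting goods → 9% → $4.19
Bottle of whiskey $73.10: alcoholic beverages → 7.5% → $5.48
Floor lamp $153.29: home furniture → 7.5% → $11.50
Fishing rod $44.68: sporting goods → 9% → $4.02
Used textbook $109.98: books → 3.25% → $3.57
Side table $110.33: home furniture → 7.5% → $8.27
Bottle of rosé $17.87: alcoholic beverages → 7.5% → $1.34
Subtotal = $614.92; tax = $40.99; total due = $655.91

$655.91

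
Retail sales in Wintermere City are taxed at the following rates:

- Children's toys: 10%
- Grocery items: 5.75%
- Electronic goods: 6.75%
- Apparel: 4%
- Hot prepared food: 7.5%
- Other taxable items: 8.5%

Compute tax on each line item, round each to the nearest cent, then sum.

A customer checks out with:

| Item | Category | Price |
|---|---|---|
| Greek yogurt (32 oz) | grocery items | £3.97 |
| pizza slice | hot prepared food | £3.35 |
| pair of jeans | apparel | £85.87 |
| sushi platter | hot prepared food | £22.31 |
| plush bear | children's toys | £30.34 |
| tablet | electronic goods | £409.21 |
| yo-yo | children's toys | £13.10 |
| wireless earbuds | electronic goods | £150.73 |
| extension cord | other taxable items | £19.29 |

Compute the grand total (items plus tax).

£787.52

Greek yogurt (32 oz) £3.97: grocery items → 5.75% → £0.23
Pizza slice £3.35: hot prepared food → 7.5% → £0.25
Pair of jeans £85.87: apparel → 4% → £3.43
Sushi platter £22.31: hot prepared food → 7.5% → £1.67
Plush bear £30.34: children's toys → 10% → £3.03
Tablet £409.21: electronic goods → 6.75% → £27.62
Yo-yo £13.10: children's toys → 10% → £1.31
Wireless earbuds £150.73: electronic goods → 6.75% → £10.17
Extension cord £19.29: other taxable items → 8.5% → £1.64
Subtotal = £738.17; tax = £49.35; total due = £787.52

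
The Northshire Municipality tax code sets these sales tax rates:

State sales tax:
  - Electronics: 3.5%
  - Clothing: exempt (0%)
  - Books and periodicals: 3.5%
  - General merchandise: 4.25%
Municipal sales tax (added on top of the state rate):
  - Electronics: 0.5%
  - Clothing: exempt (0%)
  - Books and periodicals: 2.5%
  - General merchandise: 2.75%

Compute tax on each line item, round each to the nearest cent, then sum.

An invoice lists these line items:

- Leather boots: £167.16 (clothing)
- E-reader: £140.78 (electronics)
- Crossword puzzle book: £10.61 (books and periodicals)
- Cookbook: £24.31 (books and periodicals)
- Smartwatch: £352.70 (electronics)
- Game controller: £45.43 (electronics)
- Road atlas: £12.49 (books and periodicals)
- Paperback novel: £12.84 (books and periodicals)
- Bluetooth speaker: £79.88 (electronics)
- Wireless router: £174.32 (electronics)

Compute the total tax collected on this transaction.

Leather boots £167.16: clothing → 0% + 0% municipal = 0% → £0.00
E-reader £140.78: electronics → 3.5% + 0.5% municipal = 4% → £5.63
Crossword puzzle book £10.61: books and periodicals → 3.5% + 2.5% municipal = 6% → £0.64
Cookbook £24.31: books and periodicals → 3.5% + 2.5% municipal = 6% → £1.46
Smartwatch £352.70: electronics → 3.5% + 0.5% municipal = 4% → £14.11
Game controller £45.43: electronics → 3.5% + 0.5% municipal = 4% → £1.82
Road atlas £12.49: books and periodicals → 3.5% + 2.5% municipal = 6% → £0.75
Paperback novel £12.84: books and periodicals → 3.5% + 2.5% municipal = 6% → £0.77
Bluetooth speaker £79.88: electronics → 3.5% + 0.5% municipal = 4% → £3.20
Wireless router £174.32: electronics → 3.5% + 0.5% municipal = 4% → £6.97
Total tax = £5.63 + £0.64 + £1.46 + £14.11 + £1.82 + £0.75 + £0.77 + £3.20 + £6.97 = £35.35

£35.35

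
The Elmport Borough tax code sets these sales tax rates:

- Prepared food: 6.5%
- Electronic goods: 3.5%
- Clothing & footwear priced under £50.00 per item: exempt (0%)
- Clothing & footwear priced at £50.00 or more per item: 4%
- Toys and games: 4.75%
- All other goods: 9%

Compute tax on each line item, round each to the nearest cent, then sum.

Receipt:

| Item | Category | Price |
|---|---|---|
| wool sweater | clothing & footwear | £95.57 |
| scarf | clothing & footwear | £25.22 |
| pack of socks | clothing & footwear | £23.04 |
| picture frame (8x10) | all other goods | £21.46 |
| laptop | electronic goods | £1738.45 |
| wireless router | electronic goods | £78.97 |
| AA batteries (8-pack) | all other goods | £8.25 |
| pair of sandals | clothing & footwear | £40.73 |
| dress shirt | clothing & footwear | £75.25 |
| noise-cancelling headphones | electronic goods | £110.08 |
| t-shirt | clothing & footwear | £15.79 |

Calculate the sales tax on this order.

£76.96

Wool sweater £95.57: clothing & footwear, £50.00 or more → 4% → £3.82
Scarf £25.22: clothing & footwear, under £50.00 → 0% → £0.00
Pack of socks £23.04: clothing & footwear, under £50.00 → 0% → £0.00
Picture frame (8x10) £21.46: all other goods → 9% → £1.93
Laptop £1738.45: electronic goods → 3.5% → £60.85
Wireless router £78.97: electronic goods → 3.5% → £2.76
AA batteries (8-pack) £8.25: all other goods → 9% → £0.74
Pair of sandals £40.73: clothing & footwear, under £50.00 → 0% → £0.00
Dress shirt £75.25: clothing & footwear, £50.00 or more → 4% → £3.01
Noise-cancelling headphones £110.08: electronic goods → 3.5% → £3.85
T-shirt £15.79: clothing & footwear, under £50.00 → 0% → £0.00
Total tax = £3.82 + £1.93 + £60.85 + £2.76 + £0.74 + £3.01 + £3.85 = £76.96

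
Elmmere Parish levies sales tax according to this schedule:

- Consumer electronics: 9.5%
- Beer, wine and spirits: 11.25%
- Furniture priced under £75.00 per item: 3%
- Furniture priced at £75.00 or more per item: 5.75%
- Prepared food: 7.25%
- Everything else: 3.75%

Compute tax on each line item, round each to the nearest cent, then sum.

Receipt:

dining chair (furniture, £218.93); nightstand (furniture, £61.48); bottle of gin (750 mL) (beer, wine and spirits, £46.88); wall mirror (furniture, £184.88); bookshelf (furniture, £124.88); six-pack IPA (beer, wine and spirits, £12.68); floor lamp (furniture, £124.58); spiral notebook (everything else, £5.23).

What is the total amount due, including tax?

Dining chair £218.93: furniture, £75.00 or more → 5.75% → £12.59
Nightstand £61.48: furniture, under £75.00 → 3% → £1.84
Bottle of gin (750 mL) £46.88: beer, wine and spirits → 11.25% → £5.27
Wall mirror £184.88: furniture, £75.00 or more → 5.75% → £10.63
Bookshelf £124.88: furniture, £75.00 or more → 5.75% → £7.18
Six-pack IPA £12.68: beer, wine and spirits → 11.25% → £1.43
Floor lamp £124.58: furniture, £75.00 or more → 5.75% → £7.16
Spiral notebook £5.23: everything else → 3.75% → £0.20
Subtotal = £779.54; tax = £46.30; total due = £825.84

£825.84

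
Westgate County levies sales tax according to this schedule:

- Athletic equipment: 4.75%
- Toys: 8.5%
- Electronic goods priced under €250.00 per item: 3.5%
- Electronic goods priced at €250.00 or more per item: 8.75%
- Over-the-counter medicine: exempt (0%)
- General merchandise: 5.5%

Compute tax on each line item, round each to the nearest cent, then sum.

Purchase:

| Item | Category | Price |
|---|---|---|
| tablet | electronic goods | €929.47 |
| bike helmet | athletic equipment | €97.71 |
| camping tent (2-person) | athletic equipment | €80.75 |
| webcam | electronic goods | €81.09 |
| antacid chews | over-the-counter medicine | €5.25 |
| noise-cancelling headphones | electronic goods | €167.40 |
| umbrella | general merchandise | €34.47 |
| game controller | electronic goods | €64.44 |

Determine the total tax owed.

Tablet €929.47: electronic goods, €250.00 or more → 8.75% → €81.33
Bike helmet €97.71: athletic equipment → 4.75% → €4.64
Camping tent (2-person) €80.75: athletic equipment → 4.75% → €3.84
Webcam €81.09: electronic goods, under €250.00 → 3.5% → €2.84
Antacid chews €5.25: over-the-counter medicine → 0% → €0.00
Noise-cancelling headphones €167.40: electronic goods, under €250.00 → 3.5% → €5.86
Umbrella €34.47: general merchandise → 5.5% → €1.90
Game controller €64.44: electronic goods, under €250.00 → 3.5% → €2.26
Total tax = €81.33 + €4.64 + €3.84 + €2.84 + €5.86 + €1.90 + €2.26 = €102.67

€102.67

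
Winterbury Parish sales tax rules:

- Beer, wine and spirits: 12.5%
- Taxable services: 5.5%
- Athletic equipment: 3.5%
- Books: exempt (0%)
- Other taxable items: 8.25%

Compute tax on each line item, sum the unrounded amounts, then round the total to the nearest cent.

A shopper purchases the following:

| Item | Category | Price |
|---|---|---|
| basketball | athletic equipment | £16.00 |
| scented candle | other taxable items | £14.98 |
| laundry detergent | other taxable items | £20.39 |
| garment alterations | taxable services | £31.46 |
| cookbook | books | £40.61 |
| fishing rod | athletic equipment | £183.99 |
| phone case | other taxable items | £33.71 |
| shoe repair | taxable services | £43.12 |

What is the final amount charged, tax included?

Basketball £16.00: athletic equipment → 3.5% → £0.56
Scented candle £14.98: other taxable items → 8.25% → £1.23585
Laundry detergent £20.39: other taxable items → 8.25% → £1.682175
Garment alterations £31.46: taxable services → 5.5% → £1.7303
Cookbook £40.61: books → 0% → £0.00
Fishing rod £183.99: athletic equipment → 3.5% → £6.43965
Phone case £33.71: other taxable items → 8.25% → £2.781075
Shoe repair £43.12: taxable services → 5.5% → £2.3716
Subtotal = £384.26; unrounded tax = £16.80065 → £16.80; total due = £401.06

£401.06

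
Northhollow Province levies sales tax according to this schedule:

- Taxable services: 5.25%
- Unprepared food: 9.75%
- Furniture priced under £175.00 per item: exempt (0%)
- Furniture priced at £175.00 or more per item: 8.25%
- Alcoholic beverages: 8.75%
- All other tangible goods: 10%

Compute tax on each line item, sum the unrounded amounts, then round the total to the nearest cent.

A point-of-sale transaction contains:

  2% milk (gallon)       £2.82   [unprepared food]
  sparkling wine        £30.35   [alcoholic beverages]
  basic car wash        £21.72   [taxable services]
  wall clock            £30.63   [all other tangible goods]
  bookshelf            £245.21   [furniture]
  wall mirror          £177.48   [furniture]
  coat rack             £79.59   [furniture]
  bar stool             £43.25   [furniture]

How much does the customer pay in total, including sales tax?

£673.06

2% milk (gallon) £2.82: unprepared food → 9.75% → £0.27495
Sparkling wine £30.35: alcoholic beverages → 8.75% → £2.655625
Basic car wash £21.72: taxable services → 5.25% → £1.1403
Wall clock £30.63: all other tangible goods → 10% → £3.063
Bookshelf £245.21: furniture, £175.00 or more → 8.25% → £20.229825
Wall mirror £177.48: furniture, £175.00 or more → 8.25% → £14.6421
Coat rack £79.59: furniture, under £175.00 → 0% → £0.00
Bar stool £43.25: furniture, under £175.00 → 0% → £0.00
Subtotal = £631.05; unrounded tax = £42.0058 → £42.01; total due = £673.06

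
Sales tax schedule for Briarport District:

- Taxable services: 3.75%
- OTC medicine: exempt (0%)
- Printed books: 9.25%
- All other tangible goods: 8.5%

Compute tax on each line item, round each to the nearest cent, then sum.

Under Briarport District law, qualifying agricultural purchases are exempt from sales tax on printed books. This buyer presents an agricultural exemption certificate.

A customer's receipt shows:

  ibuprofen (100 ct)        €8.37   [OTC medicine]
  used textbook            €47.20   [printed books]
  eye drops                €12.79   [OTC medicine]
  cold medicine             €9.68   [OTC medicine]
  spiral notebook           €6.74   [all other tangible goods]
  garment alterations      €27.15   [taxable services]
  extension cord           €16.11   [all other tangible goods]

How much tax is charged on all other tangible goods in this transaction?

€1.94

Spiral notebook €6.74: all other tangible goods → 8.5% → €0.57
Extension cord €16.11: all other tangible goods → 8.5% → €1.37
Tax on all other tangible goods = €0.57 + €1.37 = €1.94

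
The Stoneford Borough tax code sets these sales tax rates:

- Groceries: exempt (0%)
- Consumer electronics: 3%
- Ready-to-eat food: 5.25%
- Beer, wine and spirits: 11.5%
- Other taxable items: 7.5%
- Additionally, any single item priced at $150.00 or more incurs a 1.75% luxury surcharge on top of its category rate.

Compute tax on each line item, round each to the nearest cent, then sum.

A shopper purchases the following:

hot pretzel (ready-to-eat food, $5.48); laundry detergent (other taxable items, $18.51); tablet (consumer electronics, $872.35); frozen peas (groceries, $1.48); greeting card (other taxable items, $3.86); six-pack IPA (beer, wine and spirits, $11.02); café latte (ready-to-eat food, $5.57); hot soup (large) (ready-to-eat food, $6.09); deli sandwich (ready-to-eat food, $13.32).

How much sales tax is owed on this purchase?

$45.99

Hot pretzel $5.48: ready-to-eat food → 5.25% → $0.29
Laundry detergent $18.51: other taxable items → 7.5% → $1.39
Tablet $872.35: consumer electronics → 3% + 1.75% surcharge = 4.75% → $41.44
Frozen peas $1.48: groceries → 0% → $0.00
Greeting card $3.86: other taxable items → 7.5% → $0.29
Six-pack IPA $11.02: beer, wine and spirits → 11.5% → $1.27
Café latte $5.57: ready-to-eat food → 5.25% → $0.29
Hot soup (large) $6.09: ready-to-eat food → 5.25% → $0.32
Deli sandwich $13.32: ready-to-eat food → 5.25% → $0.70
Total tax = $0.29 + $1.39 + $41.44 + $0.29 + $1.27 + $0.29 + $0.32 + $0.70 = $45.99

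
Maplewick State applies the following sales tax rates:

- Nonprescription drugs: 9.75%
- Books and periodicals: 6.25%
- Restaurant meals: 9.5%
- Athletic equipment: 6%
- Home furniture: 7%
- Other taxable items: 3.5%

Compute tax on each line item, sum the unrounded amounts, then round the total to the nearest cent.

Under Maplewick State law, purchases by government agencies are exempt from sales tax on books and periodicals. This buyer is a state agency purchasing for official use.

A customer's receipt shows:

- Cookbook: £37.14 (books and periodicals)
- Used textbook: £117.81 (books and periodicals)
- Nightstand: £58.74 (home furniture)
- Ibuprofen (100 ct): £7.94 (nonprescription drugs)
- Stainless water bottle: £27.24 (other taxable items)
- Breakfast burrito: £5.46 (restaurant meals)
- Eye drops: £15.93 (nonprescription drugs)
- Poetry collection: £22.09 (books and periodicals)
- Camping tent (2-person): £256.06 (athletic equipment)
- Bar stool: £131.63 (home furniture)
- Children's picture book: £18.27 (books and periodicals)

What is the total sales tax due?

£32.49

Cookbook £37.14: books and periodicals, buyer-exempt → 0% → £0.00
Used textbook £117.81: books and periodicals, buyer-exempt → 0% → £0.00
Nightstand £58.74: home furniture → 7% → £4.1118
Ibuprofen (100 ct) £7.94: nonprescription drugs → 9.75% → £0.77415
Stainless water bottle £27.24: other taxable items → 3.5% → £0.9534
Breakfast burrito £5.46: restaurant meals → 9.5% → £0.5187
Eye drops £15.93: nonprescription drugs → 9.75% → £1.553175
Poetry collection £22.09: books and periodicals, buyer-exempt → 0% → £0.00
Camping tent (2-person) £256.06: athletic equipment → 6% → £15.3636
Bar stool £131.63: home furniture → 7% → £9.2141
Children's picture book £18.27: books and periodicals, buyer-exempt → 0% → £0.00
Unrounded tax sum = £32.488925 → £32.49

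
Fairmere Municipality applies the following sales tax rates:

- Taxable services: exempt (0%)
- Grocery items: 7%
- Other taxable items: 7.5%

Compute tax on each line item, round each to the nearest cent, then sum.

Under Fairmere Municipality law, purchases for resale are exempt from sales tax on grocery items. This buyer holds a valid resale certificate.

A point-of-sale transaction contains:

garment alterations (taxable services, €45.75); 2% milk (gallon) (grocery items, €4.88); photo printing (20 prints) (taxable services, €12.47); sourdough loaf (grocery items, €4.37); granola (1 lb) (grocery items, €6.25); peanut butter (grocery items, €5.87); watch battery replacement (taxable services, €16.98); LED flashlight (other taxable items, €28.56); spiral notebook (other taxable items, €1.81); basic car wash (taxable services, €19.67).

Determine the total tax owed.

€2.28

Garment alterations €45.75: taxable services → 0% → €0.00
2% milk (gallon) €4.88: grocery items, buyer-exempt → 0% → €0.00
Photo printing (20 prints) €12.47: taxable services → 0% → €0.00
Sourdough loaf €4.37: grocery items, buyer-exempt → 0% → €0.00
Granola (1 lb) €6.25: grocery items, buyer-exempt → 0% → €0.00
Peanut butter €5.87: grocery items, buyer-exempt → 0% → €0.00
Watch battery replacement €16.98: taxable services → 0% → €0.00
LED flashlight €28.56: other taxable items → 7.5% → €2.14
Spiral notebook €1.81: other taxable items → 7.5% → €0.14
Basic car wash €19.67: taxable services → 0% → €0.00
Total tax = €2.14 + €0.14 = €2.28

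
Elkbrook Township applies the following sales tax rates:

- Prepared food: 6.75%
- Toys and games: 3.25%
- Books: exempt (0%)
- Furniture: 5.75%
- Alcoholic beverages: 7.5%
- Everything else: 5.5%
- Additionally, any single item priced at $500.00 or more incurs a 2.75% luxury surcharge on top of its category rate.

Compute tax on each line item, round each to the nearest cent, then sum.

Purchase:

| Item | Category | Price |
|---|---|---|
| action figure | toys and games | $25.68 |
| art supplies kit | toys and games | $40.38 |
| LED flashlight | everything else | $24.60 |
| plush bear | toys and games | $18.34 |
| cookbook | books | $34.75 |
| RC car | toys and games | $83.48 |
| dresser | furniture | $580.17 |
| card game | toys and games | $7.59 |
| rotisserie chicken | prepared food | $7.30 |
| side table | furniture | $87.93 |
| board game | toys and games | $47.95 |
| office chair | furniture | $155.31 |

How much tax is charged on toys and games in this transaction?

$7.26

Action figure $25.68: toys and games → 3.25% → $0.83
Art supplies kit $40.38: toys and games → 3.25% → $1.31
Plush bear $18.34: toys and games → 3.25% → $0.60
RC car $83.48: toys and games → 3.25% → $2.71
Card game $7.59: toys and games → 3.25% → $0.25
Board game $47.95: toys and games → 3.25% → $1.56
Tax on toys and games = $0.83 + $1.31 + $0.60 + $2.71 + $0.25 + $1.56 = $7.26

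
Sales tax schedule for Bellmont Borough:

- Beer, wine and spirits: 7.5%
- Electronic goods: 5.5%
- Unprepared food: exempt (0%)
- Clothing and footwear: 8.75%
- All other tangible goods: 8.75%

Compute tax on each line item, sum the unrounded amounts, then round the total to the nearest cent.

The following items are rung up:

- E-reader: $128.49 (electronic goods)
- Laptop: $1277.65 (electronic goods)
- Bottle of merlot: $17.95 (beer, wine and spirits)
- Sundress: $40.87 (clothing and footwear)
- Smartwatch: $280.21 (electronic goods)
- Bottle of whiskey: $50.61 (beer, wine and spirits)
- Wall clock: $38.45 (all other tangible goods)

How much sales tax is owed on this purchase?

$104.83

E-reader $128.49: electronic goods → 5.5% → $7.06695
Laptop $1277.65: electronic goods → 5.5% → $70.27075
Bottle of merlot $17.95: beer, wine and spirits → 7.5% → $1.34625
Sundress $40.87: clothing and footwear → 8.75% → $3.576125
Smartwatch $280.21: electronic goods → 5.5% → $15.41155
Bottle of whiskey $50.61: beer, wine and spirits → 7.5% → $3.79575
Wall clock $38.45: all other tangible goods → 8.75% → $3.364375
Unrounded tax sum = $104.83175 → $104.83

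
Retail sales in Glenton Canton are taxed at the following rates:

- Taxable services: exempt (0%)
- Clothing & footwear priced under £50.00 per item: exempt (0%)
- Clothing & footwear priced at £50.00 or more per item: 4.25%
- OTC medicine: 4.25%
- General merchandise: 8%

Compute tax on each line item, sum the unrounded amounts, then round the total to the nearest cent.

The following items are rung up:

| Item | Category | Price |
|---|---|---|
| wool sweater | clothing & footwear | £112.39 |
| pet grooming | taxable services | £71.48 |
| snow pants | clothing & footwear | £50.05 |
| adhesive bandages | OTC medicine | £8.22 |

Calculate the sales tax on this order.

£7.25

Wool sweater £112.39: clothing & footwear, £50.00 or more → 4.25% → £4.776575
Pet grooming £71.48: taxable services → 0% → £0.00
Snow pants £50.05: clothing & footwear, £50.00 or more → 4.25% → £2.127125
Adhesive bandages £8.22: OTC medicine → 4.25% → £0.34935
Unrounded tax sum = £7.25305 → £7.25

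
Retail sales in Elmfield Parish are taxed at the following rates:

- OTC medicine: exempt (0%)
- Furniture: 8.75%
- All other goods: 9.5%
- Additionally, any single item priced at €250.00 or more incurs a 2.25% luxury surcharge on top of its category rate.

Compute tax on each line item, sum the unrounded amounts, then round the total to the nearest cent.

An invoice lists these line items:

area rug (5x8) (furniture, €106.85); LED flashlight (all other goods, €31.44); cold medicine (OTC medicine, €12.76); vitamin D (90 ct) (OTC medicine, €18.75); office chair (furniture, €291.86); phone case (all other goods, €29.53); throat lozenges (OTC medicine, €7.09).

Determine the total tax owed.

€47.25

Area rug (5x8) €106.85: furniture → 8.75% → €9.349375
LED flashlight €31.44: all other goods → 9.5% → €2.9868
Cold medicine €12.76: OTC medicine → 0% → €0.00
Vitamin D (90 ct) €18.75: OTC medicine → 0% → €0.00
Office chair €291.86: furniture → 8.75% + 2.25% surcharge = 11% → €32.1046
Phone case €29.53: all other goods → 9.5% → €2.80535
Throat lozenges €7.09: OTC medicine → 0% → €0.00
Unrounded tax sum = €47.246125 → €47.25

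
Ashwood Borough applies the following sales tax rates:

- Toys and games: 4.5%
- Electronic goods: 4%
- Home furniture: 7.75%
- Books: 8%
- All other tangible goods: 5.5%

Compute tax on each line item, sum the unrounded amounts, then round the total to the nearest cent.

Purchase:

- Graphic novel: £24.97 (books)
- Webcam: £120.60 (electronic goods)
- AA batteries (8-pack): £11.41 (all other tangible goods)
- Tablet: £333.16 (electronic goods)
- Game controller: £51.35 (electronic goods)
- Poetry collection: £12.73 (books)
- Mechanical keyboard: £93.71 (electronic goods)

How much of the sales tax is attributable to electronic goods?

£23.95

Webcam £120.60: electronic goods → 4% → £4.824
Tablet £333.16: electronic goods → 4% → £13.3264
Game controller £51.35: electronic goods → 4% → £2.054
Mechanical keyboard £93.71: electronic goods → 4% → £3.7484
Tax on electronic goods: unrounded sum = £23.9528 → £23.95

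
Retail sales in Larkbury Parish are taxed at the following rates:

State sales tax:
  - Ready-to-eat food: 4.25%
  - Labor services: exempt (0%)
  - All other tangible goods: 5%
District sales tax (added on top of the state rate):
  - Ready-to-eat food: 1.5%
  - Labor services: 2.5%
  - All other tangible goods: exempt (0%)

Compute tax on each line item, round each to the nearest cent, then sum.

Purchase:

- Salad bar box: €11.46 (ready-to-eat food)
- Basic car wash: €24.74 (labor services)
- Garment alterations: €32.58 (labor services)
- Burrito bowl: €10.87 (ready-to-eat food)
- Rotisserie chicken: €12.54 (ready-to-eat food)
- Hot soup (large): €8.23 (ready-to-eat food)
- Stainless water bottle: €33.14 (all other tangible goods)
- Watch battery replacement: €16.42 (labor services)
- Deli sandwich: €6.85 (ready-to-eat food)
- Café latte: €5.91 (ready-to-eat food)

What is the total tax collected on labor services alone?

Basic car wash €24.74: labor services → 0% + 2.5% district = 2.5% → €0.62
Garment alterations €32.58: labor services → 0% + 2.5% district = 2.5% → €0.81
Watch battery replacement €16.42: labor services → 0% + 2.5% district = 2.5% → €0.41
Tax on labor services = €0.62 + €0.81 + €0.41 = €1.84

€1.84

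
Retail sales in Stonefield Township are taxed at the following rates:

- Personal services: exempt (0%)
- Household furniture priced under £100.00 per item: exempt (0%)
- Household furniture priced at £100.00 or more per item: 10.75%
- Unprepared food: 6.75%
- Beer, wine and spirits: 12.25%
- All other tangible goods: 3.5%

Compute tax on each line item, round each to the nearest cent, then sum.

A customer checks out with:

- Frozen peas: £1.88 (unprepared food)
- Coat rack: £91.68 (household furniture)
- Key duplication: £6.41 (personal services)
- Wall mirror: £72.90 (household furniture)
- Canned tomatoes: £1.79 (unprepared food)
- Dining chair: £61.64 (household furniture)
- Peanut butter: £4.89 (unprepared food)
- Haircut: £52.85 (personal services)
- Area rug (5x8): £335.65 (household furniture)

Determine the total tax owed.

£36.66

Frozen peas £1.88: unprepared food → 6.75% → £0.13
Coat rack £91.68: household furniture, under £100.00 → 0% → £0.00
Key duplication £6.41: personal services → 0% → £0.00
Wall mirror £72.90: household furniture, under £100.00 → 0% → £0.00
Canned tomatoes £1.79: unprepared food → 6.75% → £0.12
Dining chair £61.64: household furniture, under £100.00 → 0% → £0.00
Peanut butter £4.89: unprepared food → 6.75% → £0.33
Haircut £52.85: personal services → 0% → £0.00
Area rug (5x8) £335.65: household furniture, £100.00 or more → 10.75% → £36.08
Total tax = £0.13 + £0.12 + £0.33 + £36.08 = £36.66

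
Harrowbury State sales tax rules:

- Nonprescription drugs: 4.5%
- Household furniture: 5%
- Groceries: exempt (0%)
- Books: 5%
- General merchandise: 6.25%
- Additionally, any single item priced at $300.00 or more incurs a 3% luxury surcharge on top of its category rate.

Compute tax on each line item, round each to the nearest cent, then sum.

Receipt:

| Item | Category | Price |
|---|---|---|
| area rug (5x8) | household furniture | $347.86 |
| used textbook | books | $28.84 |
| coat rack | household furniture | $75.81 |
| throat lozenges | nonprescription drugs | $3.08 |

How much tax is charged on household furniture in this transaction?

Area rug (5x8) $347.86: household furniture → 5% + 3% surcharge = 8% → $27.83
Coat rack $75.81: household furniture → 5% → $3.79
Tax on household furniture = $27.83 + $3.79 = $31.62

$31.62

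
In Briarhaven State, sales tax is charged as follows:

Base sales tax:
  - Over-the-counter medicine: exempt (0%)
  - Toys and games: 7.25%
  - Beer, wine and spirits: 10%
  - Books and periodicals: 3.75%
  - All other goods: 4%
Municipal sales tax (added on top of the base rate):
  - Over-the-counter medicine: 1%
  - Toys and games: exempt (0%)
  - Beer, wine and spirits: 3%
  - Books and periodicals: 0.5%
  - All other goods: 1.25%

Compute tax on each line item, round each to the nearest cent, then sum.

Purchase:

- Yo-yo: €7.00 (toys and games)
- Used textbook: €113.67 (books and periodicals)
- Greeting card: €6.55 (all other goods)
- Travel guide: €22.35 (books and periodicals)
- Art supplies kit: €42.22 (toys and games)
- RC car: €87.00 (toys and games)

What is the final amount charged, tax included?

€294.79

Yo-yo €7.00: toys and games → 7.25% + 0% municipal = 7.25% → €0.51
Used textbook €113.67: books and periodicals → 3.75% + 0.5% municipal = 4.25% → €4.83
Greeting card €6.55: all other goods → 4% + 1.25% municipal = 5.25% → €0.34
Travel guide €22.35: books and periodicals → 3.75% + 0.5% municipal = 4.25% → €0.95
Art supplies kit €42.22: toys and games → 7.25% + 0% municipal = 7.25% → €3.06
RC car €87.00: toys and games → 7.25% + 0% municipal = 7.25% → €6.31
Subtotal = €278.79; tax = €16.00; total due = €294.79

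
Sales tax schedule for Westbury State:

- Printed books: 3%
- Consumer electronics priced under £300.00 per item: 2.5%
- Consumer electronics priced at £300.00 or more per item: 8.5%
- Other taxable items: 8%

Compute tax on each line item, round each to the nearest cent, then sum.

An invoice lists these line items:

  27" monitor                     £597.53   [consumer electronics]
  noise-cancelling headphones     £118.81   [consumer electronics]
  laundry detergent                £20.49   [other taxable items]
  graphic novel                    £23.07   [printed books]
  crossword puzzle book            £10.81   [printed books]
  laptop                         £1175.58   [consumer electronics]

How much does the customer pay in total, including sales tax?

27" monitor £597.53: consumer electronics, £300.00 or more → 8.5% → £50.79
Noise-cancelling headphones £118.81: consumer electronics, under £300.00 → 2.5% → £2.97
Laundry detergent £20.49: other taxable items → 8% → £1.64
Graphic novel £23.07: printed books → 3% → £0.69
Crossword puzzle book £10.81: printed books → 3% → £0.32
Laptop £1175.58: consumer electronics, £300.00 or more → 8.5% → £99.92
Subtotal = £1946.29; tax = £156.33; total due = £2102.62

£2102.62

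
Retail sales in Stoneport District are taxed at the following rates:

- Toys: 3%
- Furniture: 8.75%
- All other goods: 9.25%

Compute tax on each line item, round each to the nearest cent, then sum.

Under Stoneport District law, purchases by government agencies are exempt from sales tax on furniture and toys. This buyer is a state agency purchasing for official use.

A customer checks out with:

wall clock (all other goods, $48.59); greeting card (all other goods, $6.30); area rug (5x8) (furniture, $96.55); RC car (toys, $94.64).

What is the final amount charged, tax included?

$251.15

Wall clock $48.59: all other goods → 9.25% → $4.49
Greeting card $6.30: all other goods → 9.25% → $0.58
Area rug (5x8) $96.55: furniture, buyer-exempt → 0% → $0.00
RC car $94.64: toys, buyer-exempt → 0% → $0.00
Subtotal = $246.08; tax = $5.07; total due = $251.15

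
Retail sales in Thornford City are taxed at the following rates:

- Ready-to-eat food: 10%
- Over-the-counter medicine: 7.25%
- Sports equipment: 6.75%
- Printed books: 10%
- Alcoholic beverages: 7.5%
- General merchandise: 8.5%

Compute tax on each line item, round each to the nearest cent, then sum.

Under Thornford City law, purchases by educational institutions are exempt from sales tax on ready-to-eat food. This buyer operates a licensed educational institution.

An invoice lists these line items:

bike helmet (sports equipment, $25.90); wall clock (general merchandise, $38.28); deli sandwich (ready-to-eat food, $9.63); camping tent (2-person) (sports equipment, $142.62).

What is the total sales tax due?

$14.63

Bike helmet $25.90: sports equipment → 6.75% → $1.75
Wall clock $38.28: general merchandise → 8.5% → $3.25
Deli sandwich $9.63: ready-to-eat food, buyer-exempt → 0% → $0.00
Camping tent (2-person) $142.62: sports equipment → 6.75% → $9.63
Total tax = $1.75 + $3.25 + $9.63 = $14.63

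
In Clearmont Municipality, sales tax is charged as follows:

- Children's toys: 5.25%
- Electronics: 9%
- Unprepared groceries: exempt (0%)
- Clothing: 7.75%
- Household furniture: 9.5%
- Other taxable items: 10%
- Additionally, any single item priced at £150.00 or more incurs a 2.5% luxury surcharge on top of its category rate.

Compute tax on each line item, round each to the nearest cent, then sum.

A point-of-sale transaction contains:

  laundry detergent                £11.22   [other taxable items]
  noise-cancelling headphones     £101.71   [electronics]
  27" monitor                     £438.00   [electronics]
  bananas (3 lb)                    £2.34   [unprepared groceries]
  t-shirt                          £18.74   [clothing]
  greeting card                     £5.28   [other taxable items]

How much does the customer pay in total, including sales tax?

£639.91

Laundry detergent £11.22: other taxable items → 10% → £1.12
Noise-cancelling headphones £101.71: electronics → 9% → £9.15
27" monitor £438.00: electronics → 9% + 2.5% surcharge = 11.5% → £50.37
Bananas (3 lb) £2.34: unprepared groceries → 0% → £0.00
T-shirt £18.74: clothing → 7.75% → £1.45
Greeting card £5.28: other taxable items → 10% → £0.53
Subtotal = £577.29; tax = £62.62; total due = £639.91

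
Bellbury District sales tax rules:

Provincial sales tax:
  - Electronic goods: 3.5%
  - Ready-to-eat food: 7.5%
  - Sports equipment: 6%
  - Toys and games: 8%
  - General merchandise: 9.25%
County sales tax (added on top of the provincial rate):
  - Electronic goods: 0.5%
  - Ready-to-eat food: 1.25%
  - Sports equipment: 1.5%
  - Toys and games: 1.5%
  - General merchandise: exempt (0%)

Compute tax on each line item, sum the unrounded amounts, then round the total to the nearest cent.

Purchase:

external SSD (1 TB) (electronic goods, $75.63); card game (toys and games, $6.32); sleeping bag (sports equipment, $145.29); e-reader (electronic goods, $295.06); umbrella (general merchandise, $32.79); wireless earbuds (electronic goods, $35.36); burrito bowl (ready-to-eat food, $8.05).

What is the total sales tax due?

$31.48

External SSD (1 TB) $75.63: electronic goods → 3.5% + 0.5% county = 4% → $3.0252
Card game $6.32: toys and games → 8% + 1.5% county = 9.5% → $0.6004
Sleeping bag $145.29: sports equipment → 6% + 1.5% county = 7.5% → $10.89675
E-reader $295.06: electronic goods → 3.5% + 0.5% county = 4% → $11.8024
Umbrella $32.79: general merchandise → 9.25% + 0% county = 9.25% → $3.033075
Wireless earbuds $35.36: electronic goods → 3.5% + 0.5% county = 4% → $1.4144
Burrito bowl $8.05: ready-to-eat food → 7.5% + 1.25% county = 8.75% → $0.704375
Unrounded tax sum = $31.4766 → $31.48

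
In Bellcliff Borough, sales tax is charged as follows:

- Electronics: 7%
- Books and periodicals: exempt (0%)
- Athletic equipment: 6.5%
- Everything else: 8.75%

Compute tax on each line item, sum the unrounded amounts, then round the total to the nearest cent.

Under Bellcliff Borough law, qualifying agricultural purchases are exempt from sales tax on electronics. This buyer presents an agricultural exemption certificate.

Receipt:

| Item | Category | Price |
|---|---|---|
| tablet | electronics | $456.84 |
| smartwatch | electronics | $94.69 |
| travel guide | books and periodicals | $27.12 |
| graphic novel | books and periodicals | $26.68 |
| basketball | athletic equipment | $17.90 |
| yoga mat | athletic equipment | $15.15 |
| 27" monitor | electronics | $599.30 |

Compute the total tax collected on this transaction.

$2.15

Tablet $456.84: electronics, buyer-exempt → 0% → $0.00
Smartwatch $94.69: electronics, buyer-exempt → 0% → $0.00
Travel guide $27.12: books and periodicals → 0% → $0.00
Graphic novel $26.68: books and periodicals → 0% → $0.00
Basketball $17.90: athletic equipment → 6.5% → $1.1635
Yoga mat $15.15: athletic equipment → 6.5% → $0.98475
27" monitor $599.30: electronics, buyer-exempt → 0% → $0.00
Unrounded tax sum = $2.14825 → $2.15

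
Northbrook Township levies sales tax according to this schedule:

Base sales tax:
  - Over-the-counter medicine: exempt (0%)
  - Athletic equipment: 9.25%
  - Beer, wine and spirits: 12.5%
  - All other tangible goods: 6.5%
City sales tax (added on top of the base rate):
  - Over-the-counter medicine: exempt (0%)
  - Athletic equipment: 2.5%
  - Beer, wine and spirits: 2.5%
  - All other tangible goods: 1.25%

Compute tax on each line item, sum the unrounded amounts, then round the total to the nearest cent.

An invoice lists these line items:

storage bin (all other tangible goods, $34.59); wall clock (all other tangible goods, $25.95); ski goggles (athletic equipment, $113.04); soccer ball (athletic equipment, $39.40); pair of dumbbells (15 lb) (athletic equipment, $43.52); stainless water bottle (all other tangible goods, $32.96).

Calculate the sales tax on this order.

Storage bin $34.59: all other tangible goods → 6.5% + 1.25% city = 7.75% → $2.680725
Wall clock $25.95: all other tangible goods → 6.5% + 1.25% city = 7.75% → $2.011125
Ski goggles $113.04: athletic equipment → 9.25% + 2.5% city = 11.75% → $13.2822
Soccer ball $39.40: athletic equipment → 9.25% + 2.5% city = 11.75% → $4.6295
Pair of dumbbells (15 lb) $43.52: athletic equipment → 9.25% + 2.5% city = 11.75% → $5.1136
Stainless water bottle $32.96: all other tangible goods → 6.5% + 1.25% city = 7.75% → $2.5544
Unrounded tax sum = $30.27155 → $30.27

$30.27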